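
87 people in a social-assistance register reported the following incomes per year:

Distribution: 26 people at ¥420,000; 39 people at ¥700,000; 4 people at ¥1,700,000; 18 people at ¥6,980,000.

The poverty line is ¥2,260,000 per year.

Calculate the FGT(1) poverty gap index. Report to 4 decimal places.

0.5641

Incomes under z: 26×¥420,000, 39×¥700,000, 4×¥1,700,000 (q = 69 of N = 87).
Shortfall ratios: (2260000−420000)/2260000 = 0.8142 (×26); (2260000−700000)/2260000 = 0.6903 (×39); (2260000−1700000)/2260000 = 0.2478 (×4).
Σ = 49.079646. Dividing by the full population N = 87 gives P₁ = 0.5641.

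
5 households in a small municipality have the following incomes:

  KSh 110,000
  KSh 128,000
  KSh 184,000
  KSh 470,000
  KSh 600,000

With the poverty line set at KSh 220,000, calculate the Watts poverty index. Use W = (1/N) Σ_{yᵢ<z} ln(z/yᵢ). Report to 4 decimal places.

0.2827

Below the line: KSh 110,000, KSh 128,000, KSh 184,000 (q = 3 of N = 5).
Log gaps: ln(220000/110000) = 0.6931; ln(220000/128000) = 0.5416; ln(220000/184000) = 0.1787.
W = 1.413436 / 5 = 0.2827.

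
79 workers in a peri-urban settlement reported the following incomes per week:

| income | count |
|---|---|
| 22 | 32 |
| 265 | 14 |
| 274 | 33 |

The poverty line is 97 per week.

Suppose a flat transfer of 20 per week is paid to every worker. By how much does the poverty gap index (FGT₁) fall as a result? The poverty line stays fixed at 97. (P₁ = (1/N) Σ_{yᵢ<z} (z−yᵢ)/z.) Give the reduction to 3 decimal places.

0.084

Before: below the line — 32×22; poverty gap index (FGT₁) = 0.31319.
After the 20 transfer: below the line — 32×42; poverty gap index (FGT₁) = 0.22968.
Reduction = 0.31319 − 0.22968 = 0.084.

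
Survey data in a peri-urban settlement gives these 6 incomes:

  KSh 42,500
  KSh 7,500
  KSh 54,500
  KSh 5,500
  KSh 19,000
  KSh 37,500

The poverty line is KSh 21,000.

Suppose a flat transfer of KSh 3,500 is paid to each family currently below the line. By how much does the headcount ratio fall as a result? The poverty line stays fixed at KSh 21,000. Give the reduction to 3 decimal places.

Before: below the line — KSh 5,500, KSh 7,500, KSh 19,000; headcount ratio = 0.50000.
After the KSh 3,500 transfer: below the line — KSh 9,000, KSh 11,000; headcount ratio = 0.33333.
Reduction = 0.50000 − 0.33333 = 0.167.

0.167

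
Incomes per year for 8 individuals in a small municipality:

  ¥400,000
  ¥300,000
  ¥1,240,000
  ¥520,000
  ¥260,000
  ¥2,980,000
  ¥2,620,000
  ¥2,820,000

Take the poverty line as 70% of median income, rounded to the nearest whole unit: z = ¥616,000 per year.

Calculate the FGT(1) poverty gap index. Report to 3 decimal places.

Incomes under z: ¥260,000, ¥300,000, ¥400,000, ¥520,000 (q = 4 of N = 8).
Gap ratios (z−y)/z: (616000−260000)/616000 = 0.5779; (616000−300000)/616000 = 0.5130; (616000−400000)/616000 = 0.3506; (616000−520000)/616000 = 0.1558.
Σ = 1.597403. Dividing by the full population N = 8 gives P₁ = 0.200.

0.200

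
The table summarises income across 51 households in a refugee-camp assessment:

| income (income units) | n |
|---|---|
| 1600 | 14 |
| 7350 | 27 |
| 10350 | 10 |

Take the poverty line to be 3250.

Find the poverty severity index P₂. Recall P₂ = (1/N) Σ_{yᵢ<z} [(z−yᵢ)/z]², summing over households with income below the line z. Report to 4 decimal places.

Below z: 14×1600 (q = 14 of N = 51).
Normalized shortfalls: (3250−1600)/3250 = 0.5077 (×14).
Squared: 0.2578 (×14).
Sum = 3.608521; P₂ = 3.608521 / 51 = 0.0708.

0.0708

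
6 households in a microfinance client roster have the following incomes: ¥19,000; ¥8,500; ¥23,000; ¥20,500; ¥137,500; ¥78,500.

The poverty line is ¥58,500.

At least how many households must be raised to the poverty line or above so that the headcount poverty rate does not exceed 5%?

4 of the 6 households are poor, so H = 4/6 = 0.667.
A headcount ratio of at most 5% allows at most ⌊0.05 × 6⌋ = 0 poor households.
So at least 4 − 0 = 4 must be lifted.

4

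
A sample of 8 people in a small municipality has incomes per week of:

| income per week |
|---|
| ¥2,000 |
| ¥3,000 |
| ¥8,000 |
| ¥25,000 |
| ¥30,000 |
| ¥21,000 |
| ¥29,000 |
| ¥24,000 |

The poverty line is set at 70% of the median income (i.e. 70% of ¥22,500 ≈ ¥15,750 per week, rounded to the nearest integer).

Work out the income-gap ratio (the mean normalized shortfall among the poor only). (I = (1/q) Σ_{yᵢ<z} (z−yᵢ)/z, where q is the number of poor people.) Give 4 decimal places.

0.7249

Poor units: ¥2,000, ¥3,000, ¥8,000 (q = 3 of N = 8).
Shortfall ratios (z−y)/z: 0.8730, 0.8095, 0.4921; sum = 2.174603.
The income-gap ratio divides by q (the poor only): 2.174603 / 3 = 0.7249.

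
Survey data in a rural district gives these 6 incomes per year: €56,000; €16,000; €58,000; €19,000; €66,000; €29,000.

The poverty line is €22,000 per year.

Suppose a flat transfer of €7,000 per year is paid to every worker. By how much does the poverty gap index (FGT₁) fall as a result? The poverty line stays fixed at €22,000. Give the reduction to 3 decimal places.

0.068

Before: below the line — €16,000, €19,000; poverty gap index (FGT₁) = 0.06818.
After the €7,000 transfer: below the line — none; poverty gap index (FGT₁) = 0.00000.
Reduction = 0.06818 − 0.00000 = 0.068.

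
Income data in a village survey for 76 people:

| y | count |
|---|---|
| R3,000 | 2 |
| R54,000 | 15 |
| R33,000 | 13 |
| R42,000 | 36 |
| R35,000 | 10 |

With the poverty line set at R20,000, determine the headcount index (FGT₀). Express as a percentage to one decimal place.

2 of the 76 people have income below R20,000.
H = 2/76 = 2.6%.

2.6%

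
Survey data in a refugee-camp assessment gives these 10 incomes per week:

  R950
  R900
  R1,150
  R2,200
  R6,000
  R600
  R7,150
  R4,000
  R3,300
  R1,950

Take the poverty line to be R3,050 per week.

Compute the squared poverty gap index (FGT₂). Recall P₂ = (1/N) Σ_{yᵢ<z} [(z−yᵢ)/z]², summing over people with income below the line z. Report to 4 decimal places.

0.2212

Below z: R600, R900, R950, R1,150, R1,950, R2,200 (q = 6 of N = 10).
Gap ratios (z−y)/z: (3050−600)/3050 = 0.8033; (3050−900)/3050 = 0.7049; (3050−950)/3050 = 0.6885; (3050−1150)/3050 = 0.6230; (3050−1950)/3050 = 0.3607; (3050−2200)/3050 = 0.2787.
Squared: 0.6453; 0.4969; 0.4741; 0.3881; 0.1301; 0.0777.
Sum = 2.212040; P₂ = 2.212040 / 10 = 0.2212.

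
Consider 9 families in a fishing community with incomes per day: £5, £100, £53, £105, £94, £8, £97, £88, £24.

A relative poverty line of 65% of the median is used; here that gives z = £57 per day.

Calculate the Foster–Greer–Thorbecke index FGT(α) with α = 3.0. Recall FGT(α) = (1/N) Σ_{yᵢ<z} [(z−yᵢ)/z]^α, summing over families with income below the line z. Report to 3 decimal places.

0.177

Below the line: £5, £8, £24, £53 (q = 4 of N = 9).
Shortfall ratios: (57−5)/57 = 0.9123; (57−8)/57 = 0.8596; (57−24)/57 = 0.5789; (57−53)/57 = 0.0702.
Raised to α = 3.0: 0.75925; 0.63528; 0.19405; 0.00035.
Sum = 1.588926; FGT(3.0) = 1.588926 / 9 = 0.177.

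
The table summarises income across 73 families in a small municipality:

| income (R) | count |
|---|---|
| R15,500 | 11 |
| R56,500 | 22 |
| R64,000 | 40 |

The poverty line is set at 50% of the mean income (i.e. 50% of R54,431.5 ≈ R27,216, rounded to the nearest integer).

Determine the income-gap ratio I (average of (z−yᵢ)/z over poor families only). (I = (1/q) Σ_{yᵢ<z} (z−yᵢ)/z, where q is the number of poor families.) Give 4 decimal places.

Incomes under z: 11×R15,500 (q = 11 of N = 73).
Shortfall ratios (z−y)/z: 0.4305 (×11); sum = 4.735303.
The income-gap ratio divides by q (the poor only): 4.735303 / 11 = 0.4305.

0.4305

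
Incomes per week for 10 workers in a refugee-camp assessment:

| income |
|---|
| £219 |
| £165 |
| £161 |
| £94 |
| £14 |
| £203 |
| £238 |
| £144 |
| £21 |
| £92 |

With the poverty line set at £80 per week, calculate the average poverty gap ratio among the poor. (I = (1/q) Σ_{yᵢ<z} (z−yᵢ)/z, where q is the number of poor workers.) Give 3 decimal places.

0.781

Poor units: £14, £21 (q = 2 of N = 10).
Shortfall ratios (z−y)/z: 0.8250, 0.7375; sum = 1.562500.
I averages over the q = 2 poor units only: 1.562500 / 2 = 0.781.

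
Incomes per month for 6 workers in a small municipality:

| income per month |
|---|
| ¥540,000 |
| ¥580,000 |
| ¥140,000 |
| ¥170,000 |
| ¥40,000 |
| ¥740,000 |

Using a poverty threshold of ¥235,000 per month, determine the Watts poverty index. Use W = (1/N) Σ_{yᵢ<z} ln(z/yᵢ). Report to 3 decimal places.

0.435

Below the line: ¥40,000, ¥140,000, ¥170,000 (q = 3 of N = 6).
Log gaps: ln(235000/40000) = 1.7707; ln(235000/140000) = 0.5179; ln(235000/170000) = 0.3238.
W = 2.612436 / 6 = 0.435.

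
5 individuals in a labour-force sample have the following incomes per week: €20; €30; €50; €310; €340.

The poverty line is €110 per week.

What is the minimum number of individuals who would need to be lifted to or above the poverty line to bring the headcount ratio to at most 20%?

3 of the 5 individuals are poor, so H = 3/5 = 0.600.
A headcount ratio of at most 20% allows at most ⌊0.20 × 5⌋ = 1 poor individuals.
So at least 3 − 1 = 2 must be lifted.

2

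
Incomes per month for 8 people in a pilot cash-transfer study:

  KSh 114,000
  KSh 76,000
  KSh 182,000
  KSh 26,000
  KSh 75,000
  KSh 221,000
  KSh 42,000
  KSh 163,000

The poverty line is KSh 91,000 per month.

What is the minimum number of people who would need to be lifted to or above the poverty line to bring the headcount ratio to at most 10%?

4

4 of the 8 people are poor, so H = 4/8 = 0.500.
A headcount ratio of at most 10% allows at most ⌊0.10 × 8⌋ = 0 poor people.
So at least 4 − 0 = 4 must be lifted.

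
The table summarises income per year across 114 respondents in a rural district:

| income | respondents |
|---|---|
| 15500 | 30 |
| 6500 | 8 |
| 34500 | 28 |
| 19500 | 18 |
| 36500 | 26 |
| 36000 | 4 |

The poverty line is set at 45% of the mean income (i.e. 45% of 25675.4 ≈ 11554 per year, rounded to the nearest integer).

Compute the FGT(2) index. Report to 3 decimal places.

0.013

Incomes under z: 8×6500 (q = 8 of N = 114).
Relative gaps: (11554−6500)/11554 = 0.4374 (×8).
Squared: 0.1913 (×8).
Sum = 1.530720; P₂ = 1.530720 / 114 = 0.013.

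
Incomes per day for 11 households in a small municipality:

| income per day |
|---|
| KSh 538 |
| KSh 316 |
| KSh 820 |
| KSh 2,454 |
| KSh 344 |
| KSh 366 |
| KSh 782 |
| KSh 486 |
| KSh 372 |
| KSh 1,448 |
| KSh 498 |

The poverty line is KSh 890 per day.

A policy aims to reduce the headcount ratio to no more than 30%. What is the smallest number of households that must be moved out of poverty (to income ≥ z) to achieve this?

Currently q = 9 of N = 11 are below the line (H = 0.818).
A headcount ratio of at most 30% allows at most ⌊0.30 × 11⌋ = 3 poor households.
So at least 9 − 3 = 6 must be lifted.

6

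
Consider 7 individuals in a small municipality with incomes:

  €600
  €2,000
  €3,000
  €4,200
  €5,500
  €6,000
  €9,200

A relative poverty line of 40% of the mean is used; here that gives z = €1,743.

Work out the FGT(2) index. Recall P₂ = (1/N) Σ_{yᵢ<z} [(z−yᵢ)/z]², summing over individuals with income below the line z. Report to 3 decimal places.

0.061

Below the line: €600 (q = 1 of N = 7).
Gap ratios (z−y)/z: (1743−600)/1743 = 0.6558.
Squared: 0.4300.
Sum = 0.430029; P₂ = 0.430029 / 7 = 0.061.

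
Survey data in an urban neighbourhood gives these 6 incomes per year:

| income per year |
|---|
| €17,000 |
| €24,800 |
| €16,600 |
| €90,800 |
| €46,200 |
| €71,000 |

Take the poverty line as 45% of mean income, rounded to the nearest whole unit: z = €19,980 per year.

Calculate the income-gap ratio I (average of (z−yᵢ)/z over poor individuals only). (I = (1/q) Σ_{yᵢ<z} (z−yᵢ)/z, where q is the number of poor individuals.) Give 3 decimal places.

Below z: €16,600, €17,000 (q = 2 of N = 6).
Shortfall ratios (z−y)/z: 0.1692, 0.1491; sum = 0.318318.
I averages over the q = 2 poor units only: 0.318318 / 2 = 0.159.

0.159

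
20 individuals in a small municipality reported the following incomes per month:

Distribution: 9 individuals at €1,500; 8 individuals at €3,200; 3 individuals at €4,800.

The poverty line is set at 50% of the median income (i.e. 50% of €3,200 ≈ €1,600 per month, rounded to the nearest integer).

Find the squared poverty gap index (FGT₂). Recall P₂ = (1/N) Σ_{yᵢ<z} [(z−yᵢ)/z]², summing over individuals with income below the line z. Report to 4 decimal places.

0.0018

Poor units: 9×€1,500 (q = 9 of N = 20).
Gap ratios (z−y)/z: (1600−1500)/1600 = 0.0625 (×9).
Squared: 0.0039 (×9).
Sum = 0.035156; P₂ = 0.035156 / 20 = 0.0018.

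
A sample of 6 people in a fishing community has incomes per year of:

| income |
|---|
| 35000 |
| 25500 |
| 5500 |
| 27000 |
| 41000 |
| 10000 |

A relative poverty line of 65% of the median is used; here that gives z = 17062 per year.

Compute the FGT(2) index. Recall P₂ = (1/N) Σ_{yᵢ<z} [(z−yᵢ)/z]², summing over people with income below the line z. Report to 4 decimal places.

Below the line: 5500, 10000 (q = 2 of N = 6).
Shortfall ratios: (17062−5500)/17062 = 0.6776; (17062−10000)/17062 = 0.4139.
Squared: 0.4592; 0.1713.
Sum = 0.630519; P₂ = 0.630519 / 6 = 0.1051.

0.1051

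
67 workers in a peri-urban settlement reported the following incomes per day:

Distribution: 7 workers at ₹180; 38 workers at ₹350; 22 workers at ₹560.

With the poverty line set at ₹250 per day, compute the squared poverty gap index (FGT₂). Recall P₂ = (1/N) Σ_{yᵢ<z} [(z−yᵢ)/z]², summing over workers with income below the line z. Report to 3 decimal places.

Incomes under z: 7×₹180 (q = 7 of N = 67).
Relative gaps: (250−180)/250 = 0.2800 (×7).
Squared: 0.0784 (×7).
Sum = 0.548800; P₂ = 0.548800 / 67 = 0.008.

0.008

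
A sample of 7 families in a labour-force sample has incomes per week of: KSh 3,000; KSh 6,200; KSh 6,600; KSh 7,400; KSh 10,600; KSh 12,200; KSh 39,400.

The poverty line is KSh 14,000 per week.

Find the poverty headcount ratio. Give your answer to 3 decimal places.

0.857

6 of the 7 families have income below KSh 14,000.
H = 6/7 = 0.857.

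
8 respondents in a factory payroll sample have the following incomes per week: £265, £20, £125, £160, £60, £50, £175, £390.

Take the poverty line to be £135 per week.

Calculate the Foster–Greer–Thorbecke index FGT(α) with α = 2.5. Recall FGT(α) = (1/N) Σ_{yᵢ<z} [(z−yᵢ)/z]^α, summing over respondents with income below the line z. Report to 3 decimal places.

Below the line: £20, £50, £60, £125 (q = 4 of N = 8).
Normalized shortfalls: (135−20)/135 = 0.8519; (135−50)/135 = 0.6296; (135−60)/135 = 0.5556; (135−125)/135 = 0.0741.
Raised to α = 2.5: 0.66975; 0.31457; 0.23005; 0.00149.
Sum = 1.215854; FGT(2.5) = 1.215854 / 8 = 0.152.

0.152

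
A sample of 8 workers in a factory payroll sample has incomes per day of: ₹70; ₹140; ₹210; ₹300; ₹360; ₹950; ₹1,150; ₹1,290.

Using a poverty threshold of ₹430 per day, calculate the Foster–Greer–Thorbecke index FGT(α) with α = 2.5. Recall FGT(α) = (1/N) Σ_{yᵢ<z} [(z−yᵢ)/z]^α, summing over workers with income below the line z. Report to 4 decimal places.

0.1579

Incomes under z: ₹70, ₹140, ₹210, ₹300, ₹360 (q = 5 of N = 8).
Shortfall ratios: (430−70)/430 = 0.8372; (430−140)/430 = 0.6744; (430−210)/430 = 0.5116; (430−300)/430 = 0.3023; (430−360)/430 = 0.1628.
Raised to α = 2.5: 0.64134; 0.37353; 0.18723; 0.05026; 0.01069.
Sum = 1.263047; FGT(2.5) = 1.263047 / 8 = 0.1579.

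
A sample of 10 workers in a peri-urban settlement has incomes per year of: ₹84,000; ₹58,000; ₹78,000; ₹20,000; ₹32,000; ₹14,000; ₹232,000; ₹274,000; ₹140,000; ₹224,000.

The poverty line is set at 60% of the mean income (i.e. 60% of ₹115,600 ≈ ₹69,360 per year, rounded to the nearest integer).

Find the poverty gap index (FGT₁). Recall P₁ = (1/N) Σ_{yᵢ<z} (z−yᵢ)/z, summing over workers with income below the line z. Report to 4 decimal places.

0.2212

Incomes under z: ₹14,000, ₹20,000, ₹32,000, ₹58,000 (q = 4 of N = 10).
Normalized shortfalls: (69360−14000)/69360 = 0.7982; (69360−20000)/69360 = 0.7116; (69360−32000)/69360 = 0.5386; (69360−58000)/69360 = 0.1638.
Sum of shortfalls = 2.212226; P₁ averages over all N: 2.212226 / 10 = 0.2212.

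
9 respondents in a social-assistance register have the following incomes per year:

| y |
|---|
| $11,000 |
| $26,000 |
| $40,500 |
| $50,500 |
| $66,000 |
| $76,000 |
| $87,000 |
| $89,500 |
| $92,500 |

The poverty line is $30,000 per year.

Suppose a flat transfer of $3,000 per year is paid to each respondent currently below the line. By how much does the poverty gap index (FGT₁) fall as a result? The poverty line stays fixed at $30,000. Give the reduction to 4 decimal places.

Before: below the line — $11,000, $26,000; poverty gap index (FGT₁) = 0.085185.
After the $3,000 transfer: below the line — $14,000, $29,000; poverty gap index (FGT₁) = 0.062963.
Reduction = 0.085185 − 0.062963 = 0.0222.

0.0222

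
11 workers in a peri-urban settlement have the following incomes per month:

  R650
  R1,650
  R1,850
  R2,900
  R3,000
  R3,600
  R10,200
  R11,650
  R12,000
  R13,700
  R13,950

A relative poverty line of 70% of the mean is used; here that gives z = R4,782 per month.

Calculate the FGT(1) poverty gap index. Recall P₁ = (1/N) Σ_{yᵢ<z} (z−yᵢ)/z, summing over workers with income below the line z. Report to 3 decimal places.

Below the line: R650, R1,650, R1,850, R2,900, R3,000, R3,600 (q = 6 of N = 11).
Relative gaps: (4782−650)/4782 = 0.8641; (4782−1650)/4782 = 0.6550; (4782−1850)/4782 = 0.6131; (4782−2900)/4782 = 0.3936; (4782−3000)/4782 = 0.3726; (4782−3600)/4782 = 0.2472.
Σ = 3.145546. Dividing by the full population N = 11 gives P₁ = 0.286.

0.286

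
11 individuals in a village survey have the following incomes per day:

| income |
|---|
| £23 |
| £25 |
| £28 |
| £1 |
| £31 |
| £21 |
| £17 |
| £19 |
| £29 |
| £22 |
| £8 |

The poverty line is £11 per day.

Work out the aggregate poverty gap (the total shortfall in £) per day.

£13

Poor units: £1, £8 (q = 2 of N = 11).
Individual gaps: 11−1 = 10; 11−8 = 3.
Aggregate gap = £13.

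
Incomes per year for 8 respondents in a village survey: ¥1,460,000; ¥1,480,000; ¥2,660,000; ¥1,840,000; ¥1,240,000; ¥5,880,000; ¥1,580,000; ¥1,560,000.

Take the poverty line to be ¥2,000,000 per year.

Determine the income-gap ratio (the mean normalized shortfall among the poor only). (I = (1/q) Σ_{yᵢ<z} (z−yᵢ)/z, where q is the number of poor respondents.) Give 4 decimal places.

0.2367

Below the line: ¥1,240,000, ¥1,460,000, ¥1,480,000, ¥1,560,000, ¥1,580,000, ¥1,840,000 (q = 6 of N = 8).
Relative gaps: 0.3800, 0.2700, 0.2600, 0.2200, 0.2100, 0.0800; sum = 1.420000.
The income-gap ratio divides by q (the poor only): 1.420000 / 6 = 0.2367.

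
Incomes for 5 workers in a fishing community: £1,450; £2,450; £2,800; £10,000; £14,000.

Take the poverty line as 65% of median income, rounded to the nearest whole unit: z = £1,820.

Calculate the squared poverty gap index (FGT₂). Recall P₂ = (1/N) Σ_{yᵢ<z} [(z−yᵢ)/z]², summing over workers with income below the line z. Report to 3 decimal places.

0.008

Incomes under z: £1,450 (q = 1 of N = 5).
Normalized shortfalls: (1820−1450)/1820 = 0.2033.
Squared: 0.0413.
Sum = 0.041330; P₂ = 0.041330 / 5 = 0.008.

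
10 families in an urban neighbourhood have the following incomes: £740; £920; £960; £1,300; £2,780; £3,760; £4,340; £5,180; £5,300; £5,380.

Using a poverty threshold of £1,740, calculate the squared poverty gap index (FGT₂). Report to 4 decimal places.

Below the line: £740, £920, £960, £1,300 (q = 4 of N = 10).
Shortfall ratios: (1740−740)/1740 = 0.5747; (1740−920)/1740 = 0.4713; (1740−960)/1740 = 0.4483; (1740−1300)/1740 = 0.2529.
Squared: 0.3303; 0.2221; 0.2010; 0.0639.
Sum = 0.817281; P₂ = 0.817281 / 10 = 0.0817.

0.0817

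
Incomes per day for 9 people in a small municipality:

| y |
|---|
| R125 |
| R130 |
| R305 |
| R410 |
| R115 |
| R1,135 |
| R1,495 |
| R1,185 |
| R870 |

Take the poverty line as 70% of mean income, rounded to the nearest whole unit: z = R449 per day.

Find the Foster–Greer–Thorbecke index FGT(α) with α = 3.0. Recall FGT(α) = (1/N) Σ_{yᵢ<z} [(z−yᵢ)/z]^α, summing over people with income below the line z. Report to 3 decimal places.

Below the line: R115, R125, R130, R305, R410 (q = 5 of N = 9).
Relative gaps: (449−115)/449 = 0.7439; (449−125)/449 = 0.7216; (449−130)/449 = 0.7105; (449−305)/449 = 0.3207; (449−410)/449 = 0.0869.
Raised to α = 3.0: 0.41162; 0.37575; 0.35862; 0.03299; 0.00066.
Sum = 1.179633; FGT(3.0) = 1.179633 / 9 = 0.131.

0.131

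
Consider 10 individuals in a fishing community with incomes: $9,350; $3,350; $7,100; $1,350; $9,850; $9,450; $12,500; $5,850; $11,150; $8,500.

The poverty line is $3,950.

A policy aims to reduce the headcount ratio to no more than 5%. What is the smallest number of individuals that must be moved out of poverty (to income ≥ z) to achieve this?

2 of the 10 individuals are poor, so H = 2/10 = 0.200.
A headcount ratio of at most 5% allows at most ⌊0.05 × 10⌋ = 0 poor individuals.
So at least 2 − 0 = 2 must be lifted.

2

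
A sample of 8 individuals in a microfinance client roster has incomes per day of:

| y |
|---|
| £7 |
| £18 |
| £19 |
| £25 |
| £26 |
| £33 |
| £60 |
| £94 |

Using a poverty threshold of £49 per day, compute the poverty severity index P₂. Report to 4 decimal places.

Below z: £7, £18, £19, £25, £26, £33 (q = 6 of N = 8).
Gap ratios (z−y)/z: (49−7)/49 = 0.8571; (49−18)/49 = 0.6327; (49−19)/49 = 0.6122; (49−25)/49 = 0.4898; (49−26)/49 = 0.4694; (49−33)/49 = 0.3265.
Squared: 0.7347; 0.4002; 0.3748; 0.2399; 0.2203; 0.1066.
Sum = 2.076635; P₂ = 2.076635 / 8 = 0.2596.

0.2596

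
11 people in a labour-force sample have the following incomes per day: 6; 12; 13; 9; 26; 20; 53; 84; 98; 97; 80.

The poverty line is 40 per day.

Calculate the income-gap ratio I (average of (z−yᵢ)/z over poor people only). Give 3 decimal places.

Poor units: 6, 9, 12, 13, 20, 26 (q = 6 of N = 11).
Shortfall ratios (z−y)/z: 0.8500, 0.7750, 0.7000, 0.6750, 0.5000, 0.3500; sum = 3.850000.
The income-gap ratio divides by q (the poor only): 3.850000 / 6 = 0.642.

0.642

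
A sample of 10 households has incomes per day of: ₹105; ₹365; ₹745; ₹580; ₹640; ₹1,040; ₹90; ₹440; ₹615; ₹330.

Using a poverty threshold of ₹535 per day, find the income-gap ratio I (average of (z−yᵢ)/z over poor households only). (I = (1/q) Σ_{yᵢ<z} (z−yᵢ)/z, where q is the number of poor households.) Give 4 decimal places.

Below the line: ₹90, ₹105, ₹330, ₹365, ₹440 (q = 5 of N = 10).
Shortfall ratios (z−y)/z: 0.8318, 0.8037, 0.3832, 0.3178, 0.1776; sum = 2.514019.
I averages over the q = 5 poor units only: 2.514019 / 5 = 0.5028.

0.5028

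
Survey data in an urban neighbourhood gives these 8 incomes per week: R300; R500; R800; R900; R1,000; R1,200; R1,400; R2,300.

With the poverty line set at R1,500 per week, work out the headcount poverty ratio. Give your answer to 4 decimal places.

0.8750

7 of the 8 respondents have income below R1,500.
H = 7/8 = 0.8750.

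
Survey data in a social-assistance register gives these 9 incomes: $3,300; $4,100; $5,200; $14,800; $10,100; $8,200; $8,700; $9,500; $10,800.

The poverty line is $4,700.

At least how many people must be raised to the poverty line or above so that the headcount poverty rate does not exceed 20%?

1

2 of the 9 people are poor, so H = 2/9 = 0.222.
A headcount ratio of at most 20% allows at most ⌊0.20 × 9⌋ = 1 poor people.
So at least 2 − 1 = 1 must be lifted.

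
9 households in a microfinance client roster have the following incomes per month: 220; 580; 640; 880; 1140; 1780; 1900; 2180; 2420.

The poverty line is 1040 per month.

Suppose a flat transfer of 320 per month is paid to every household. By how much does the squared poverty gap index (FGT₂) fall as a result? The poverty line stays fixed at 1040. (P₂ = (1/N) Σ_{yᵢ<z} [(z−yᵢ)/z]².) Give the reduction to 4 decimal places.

0.0815

Before: below the line — 220, 580, 640, 880; squared poverty gap index (FGT₂) = 0.109878.
After the 320 transfer: below the line — 540, 900, 960; squared poverty gap index (FGT₂) = 0.028353.
Reduction = 0.109878 − 0.028353 = 0.0815.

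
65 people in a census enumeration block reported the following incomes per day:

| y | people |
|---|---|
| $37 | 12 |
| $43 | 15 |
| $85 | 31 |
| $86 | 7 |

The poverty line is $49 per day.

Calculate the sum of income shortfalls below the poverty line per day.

$234

Below z: 12×$37, 15×$43 (q = 27 of N = 65).
Individual gaps: 12×(49−37) = 144; 15×(49−43) = 90.
Aggregate gap = $234.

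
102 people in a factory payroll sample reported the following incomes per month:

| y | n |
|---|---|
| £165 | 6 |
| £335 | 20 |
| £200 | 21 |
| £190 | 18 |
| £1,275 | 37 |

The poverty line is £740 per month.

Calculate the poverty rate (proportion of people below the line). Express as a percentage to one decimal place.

63.7%

65 of the 102 people have income below £740.
H = 65/102 = 63.7%.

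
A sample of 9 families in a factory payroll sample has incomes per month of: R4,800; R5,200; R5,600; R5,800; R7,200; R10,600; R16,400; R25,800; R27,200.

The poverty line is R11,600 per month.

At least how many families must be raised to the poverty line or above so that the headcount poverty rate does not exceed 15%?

5

6 of the 9 families are poor, so H = 6/9 = 0.667.
A headcount ratio of at most 15% allows at most ⌊0.15 × 9⌋ = 1 poor families.
So at least 6 − 1 = 5 must be lifted.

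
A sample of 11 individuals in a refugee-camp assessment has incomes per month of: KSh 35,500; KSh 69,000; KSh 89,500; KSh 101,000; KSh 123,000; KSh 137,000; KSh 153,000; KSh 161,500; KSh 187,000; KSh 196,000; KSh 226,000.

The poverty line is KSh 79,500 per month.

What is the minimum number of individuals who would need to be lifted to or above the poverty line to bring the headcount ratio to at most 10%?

Currently q = 2 of N = 11 are below the line (H = 0.182).
A headcount ratio of at most 10% allows at most ⌊0.10 × 11⌋ = 1 poor individuals.
So at least 2 − 1 = 1 must be lifted.

1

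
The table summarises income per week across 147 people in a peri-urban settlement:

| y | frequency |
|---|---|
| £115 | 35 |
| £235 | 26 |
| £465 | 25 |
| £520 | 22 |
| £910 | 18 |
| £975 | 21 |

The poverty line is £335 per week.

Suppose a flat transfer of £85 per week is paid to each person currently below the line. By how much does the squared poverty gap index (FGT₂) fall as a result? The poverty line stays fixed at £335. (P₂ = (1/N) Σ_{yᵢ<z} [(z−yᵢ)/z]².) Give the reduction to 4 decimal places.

Before: below the line — 35×£115, 26×£235; squared poverty gap index (FGT₂) = 0.118445.
After the £85 transfer: below the line — 35×£200, 26×£320; squared poverty gap index (FGT₂) = 0.039021.
Reduction = 0.118445 − 0.039021 = 0.0794.

0.0794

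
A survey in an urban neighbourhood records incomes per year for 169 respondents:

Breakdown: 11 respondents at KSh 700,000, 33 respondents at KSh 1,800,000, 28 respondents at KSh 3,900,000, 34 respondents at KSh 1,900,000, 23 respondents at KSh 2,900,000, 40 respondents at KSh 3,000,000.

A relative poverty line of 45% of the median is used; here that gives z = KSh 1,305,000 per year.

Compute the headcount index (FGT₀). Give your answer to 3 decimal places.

11 of the 169 respondents have income below KSh 1,305,000.
H = 11/169 = 0.065.

0.065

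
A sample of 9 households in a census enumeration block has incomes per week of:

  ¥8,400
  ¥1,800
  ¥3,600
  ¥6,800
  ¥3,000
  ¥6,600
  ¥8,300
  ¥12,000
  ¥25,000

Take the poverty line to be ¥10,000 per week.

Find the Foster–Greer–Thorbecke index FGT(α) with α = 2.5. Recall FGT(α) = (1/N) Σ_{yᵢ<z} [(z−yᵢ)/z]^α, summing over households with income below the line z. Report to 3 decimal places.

Below z: ¥1,800, ¥3,000, ¥3,600, ¥6,600, ¥6,800, ¥8,300, ¥8,400 (q = 7 of N = 9).
Shortfall ratios: (10000−1800)/10000 = 0.8200; (10000−3000)/10000 = 0.7000; (10000−3600)/10000 = 0.6400; (10000−6600)/10000 = 0.3400; (10000−6800)/10000 = 0.3200; (10000−8300)/10000 = 0.1700; (10000−8400)/10000 = 0.1600.
Raised to α = 2.5: 0.60888; 0.40996; 0.32768; 0.06741; 0.05793; 0.01192; 0.01024.
Sum = 1.494015; FGT(2.5) = 1.494015 / 9 = 0.166.

0.166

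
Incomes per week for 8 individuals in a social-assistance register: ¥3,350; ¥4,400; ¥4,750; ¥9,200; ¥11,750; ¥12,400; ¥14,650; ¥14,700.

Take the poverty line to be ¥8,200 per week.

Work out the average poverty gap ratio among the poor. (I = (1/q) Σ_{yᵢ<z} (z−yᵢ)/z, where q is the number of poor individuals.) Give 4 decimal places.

0.4919

Below z: ¥3,350, ¥4,400, ¥4,750 (q = 3 of N = 8).
Relative gaps: 0.5915, 0.4634, 0.4207; sum = 1.475610.
The income-gap ratio divides by q (the poor only): 1.475610 / 3 = 0.4919.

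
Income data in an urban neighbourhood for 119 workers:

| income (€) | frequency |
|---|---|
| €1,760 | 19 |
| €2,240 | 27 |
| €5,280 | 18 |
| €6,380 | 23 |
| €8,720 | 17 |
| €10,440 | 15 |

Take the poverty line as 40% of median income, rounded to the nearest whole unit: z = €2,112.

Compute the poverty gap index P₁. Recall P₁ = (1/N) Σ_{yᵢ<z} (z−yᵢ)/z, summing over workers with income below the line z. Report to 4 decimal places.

0.0266

Below the line: 19×€1,760 (q = 19 of N = 119).
Relative gaps: (2112−1760)/2112 = 0.1667 (×19).
Sum of shortfalls = 3.166667; P₁ averages over all N: 3.166667 / 119 = 0.0266.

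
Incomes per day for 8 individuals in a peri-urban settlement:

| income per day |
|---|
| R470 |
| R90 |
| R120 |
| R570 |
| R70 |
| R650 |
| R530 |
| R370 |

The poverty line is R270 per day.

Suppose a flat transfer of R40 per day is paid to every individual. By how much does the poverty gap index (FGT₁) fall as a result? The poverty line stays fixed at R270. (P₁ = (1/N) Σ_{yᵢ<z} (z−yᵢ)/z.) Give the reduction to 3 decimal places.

0.056

Before: below the line — R70, R90, R120; poverty gap index (FGT₁) = 0.24537.
After the R40 transfer: below the line — R110, R130, R160; poverty gap index (FGT₁) = 0.18981.
Reduction = 0.24537 − 0.18981 = 0.056.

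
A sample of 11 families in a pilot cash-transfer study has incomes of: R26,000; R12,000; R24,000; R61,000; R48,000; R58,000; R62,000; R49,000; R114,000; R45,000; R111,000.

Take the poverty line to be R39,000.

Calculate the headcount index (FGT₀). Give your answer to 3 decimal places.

0.273

3 of the 11 families have income below R39,000.
H = 3/11 = 0.273.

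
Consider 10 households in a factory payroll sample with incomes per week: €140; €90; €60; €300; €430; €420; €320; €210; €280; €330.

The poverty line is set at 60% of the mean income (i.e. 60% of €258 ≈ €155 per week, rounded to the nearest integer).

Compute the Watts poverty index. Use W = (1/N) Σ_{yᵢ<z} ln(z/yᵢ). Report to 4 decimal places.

0.1594

Poor units: €60, €90, €140 (q = 3 of N = 10).
Log gaps: ln(155/60) = 0.9491; ln(155/90) = 0.5436; ln(155/140) = 0.1018.
W = 1.594479 / 10 = 0.1594.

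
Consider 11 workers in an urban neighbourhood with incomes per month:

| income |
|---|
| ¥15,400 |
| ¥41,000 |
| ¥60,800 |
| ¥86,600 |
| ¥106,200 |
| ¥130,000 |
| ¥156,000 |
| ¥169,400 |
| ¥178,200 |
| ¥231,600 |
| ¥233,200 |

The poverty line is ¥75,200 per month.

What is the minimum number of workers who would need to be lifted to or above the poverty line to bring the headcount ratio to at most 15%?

Currently q = 3 of N = 11 are below the line (H = 0.273).
A headcount ratio of at most 15% allows at most ⌊0.15 × 11⌋ = 1 poor workers.
So at least 3 − 1 = 2 must be lifted.

2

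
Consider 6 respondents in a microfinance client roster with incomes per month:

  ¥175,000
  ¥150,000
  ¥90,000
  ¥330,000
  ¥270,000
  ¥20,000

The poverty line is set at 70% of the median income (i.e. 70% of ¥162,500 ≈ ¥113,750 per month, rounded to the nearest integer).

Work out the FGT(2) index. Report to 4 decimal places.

0.1205

Below the line: ¥20,000, ¥90,000 (q = 2 of N = 6).
Relative gaps: (113750−20000)/113750 = 0.8242; (113750−90000)/113750 = 0.2088.
Squared: 0.6793; 0.0436.
Sum = 0.722860; P₂ = 0.722860 / 6 = 0.1205.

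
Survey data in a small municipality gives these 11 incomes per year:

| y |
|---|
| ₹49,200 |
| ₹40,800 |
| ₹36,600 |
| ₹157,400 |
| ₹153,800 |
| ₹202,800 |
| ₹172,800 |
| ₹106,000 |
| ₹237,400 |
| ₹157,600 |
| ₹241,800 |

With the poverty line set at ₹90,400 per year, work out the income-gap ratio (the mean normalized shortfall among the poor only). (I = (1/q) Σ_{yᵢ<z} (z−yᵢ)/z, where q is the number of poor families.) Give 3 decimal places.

Below the line: ₹36,600, ₹40,800, ₹49,200 (q = 3 of N = 11).
Relative gaps: 0.5951, 0.5487, 0.4558; sum = 1.599558.
The income-gap ratio divides by q (the poor only): 1.599558 / 3 = 0.533.

0.533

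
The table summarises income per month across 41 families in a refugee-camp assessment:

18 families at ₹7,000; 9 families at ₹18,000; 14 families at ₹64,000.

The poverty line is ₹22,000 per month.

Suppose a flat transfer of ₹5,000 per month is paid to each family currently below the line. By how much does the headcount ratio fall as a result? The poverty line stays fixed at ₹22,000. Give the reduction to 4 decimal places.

Before: below the line — 18×₹7,000, 9×₹18,000; headcount ratio = 0.658537.
After the ₹5,000 transfer: below the line — 18×₹12,000; headcount ratio = 0.439024.
Reduction = 0.658537 − 0.439024 = 0.2195.

0.2195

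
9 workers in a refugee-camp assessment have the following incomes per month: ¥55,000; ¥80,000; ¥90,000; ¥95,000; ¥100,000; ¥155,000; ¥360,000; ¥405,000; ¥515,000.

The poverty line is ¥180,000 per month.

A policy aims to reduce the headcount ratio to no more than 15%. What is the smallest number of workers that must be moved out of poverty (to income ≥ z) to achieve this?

5

6 of the 9 workers are poor, so H = 6/9 = 0.667.
A headcount ratio of at most 15% allows at most ⌊0.15 × 9⌋ = 1 poor workers.
So at least 6 − 1 = 5 must be lifted.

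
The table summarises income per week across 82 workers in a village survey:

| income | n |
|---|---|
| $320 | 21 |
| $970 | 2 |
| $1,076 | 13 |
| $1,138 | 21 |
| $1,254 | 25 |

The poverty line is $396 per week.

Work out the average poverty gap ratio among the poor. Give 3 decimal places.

Below z: 21×$320 (q = 21 of N = 82).
Relative gaps: 0.1919 (×21); sum = 4.030303.
The income-gap ratio divides by q (the poor only): 4.030303 / 21 = 0.192.

0.192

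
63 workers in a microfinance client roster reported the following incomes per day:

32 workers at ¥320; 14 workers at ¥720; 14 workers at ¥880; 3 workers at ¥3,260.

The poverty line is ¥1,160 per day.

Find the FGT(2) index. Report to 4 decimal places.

0.3113

Below the line: 32×¥320, 14×¥720, 14×¥880 (q = 60 of N = 63).
Relative gaps: (1160−320)/1160 = 0.7241 (×32); (1160−720)/1160 = 0.3793 (×14); (1160−880)/1160 = 0.2414 (×14).
Squared: 0.5244 (×32); 0.1439 (×14); 0.0583 (×14).
Sum = 19.609988; P₂ = 19.609988 / 63 = 0.3113.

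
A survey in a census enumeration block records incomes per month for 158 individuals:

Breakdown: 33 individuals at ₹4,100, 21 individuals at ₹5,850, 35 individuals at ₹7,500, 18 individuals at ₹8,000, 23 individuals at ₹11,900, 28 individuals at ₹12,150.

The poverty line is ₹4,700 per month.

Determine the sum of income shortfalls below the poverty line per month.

₹19,800

Poor units: 33×₹4,100 (q = 33 of N = 158).
Individual gaps: 33×(4700−4100) = 19800.
Aggregate gap = ₹19,800.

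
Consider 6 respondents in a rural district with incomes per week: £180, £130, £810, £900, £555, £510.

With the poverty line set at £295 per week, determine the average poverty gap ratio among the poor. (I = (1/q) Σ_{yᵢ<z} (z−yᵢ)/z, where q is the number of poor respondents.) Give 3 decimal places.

0.475

Incomes under z: £130, £180 (q = 2 of N = 6).
Relative gaps: 0.5593, 0.3898; sum = 0.949153.
The income-gap ratio divides by q (the poor only): 0.949153 / 2 = 0.475.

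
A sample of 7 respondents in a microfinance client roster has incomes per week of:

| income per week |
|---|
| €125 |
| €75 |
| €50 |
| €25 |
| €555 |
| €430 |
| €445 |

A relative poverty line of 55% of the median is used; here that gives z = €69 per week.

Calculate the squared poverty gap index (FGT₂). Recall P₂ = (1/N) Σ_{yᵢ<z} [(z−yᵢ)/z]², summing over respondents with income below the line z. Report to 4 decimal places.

0.0689

Below z: €25, €50 (q = 2 of N = 7).
Shortfall ratios: (69−25)/69 = 0.6377; (69−50)/69 = 0.2754.
Squared: 0.4066; 0.0758.
Sum = 0.482462; P₂ = 0.482462 / 7 = 0.0689.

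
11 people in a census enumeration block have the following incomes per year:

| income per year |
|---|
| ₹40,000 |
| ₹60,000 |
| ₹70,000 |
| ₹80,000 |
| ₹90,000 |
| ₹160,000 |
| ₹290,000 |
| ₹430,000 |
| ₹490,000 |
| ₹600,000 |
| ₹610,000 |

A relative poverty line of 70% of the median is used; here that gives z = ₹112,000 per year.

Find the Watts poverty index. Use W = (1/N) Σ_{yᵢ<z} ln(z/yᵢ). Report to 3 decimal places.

0.244

Poor units: ₹40,000, ₹60,000, ₹70,000, ₹80,000, ₹90,000 (q = 5 of N = 11).
Log shortfalls: ln(112000/40000) = 1.0296; ln(112000/60000) = 0.6242; ln(112000/70000) = 0.4700; ln(112000/80000) = 0.3365; ln(112000/90000) = 0.2187.
W = 2.678939 / 11 = 0.244.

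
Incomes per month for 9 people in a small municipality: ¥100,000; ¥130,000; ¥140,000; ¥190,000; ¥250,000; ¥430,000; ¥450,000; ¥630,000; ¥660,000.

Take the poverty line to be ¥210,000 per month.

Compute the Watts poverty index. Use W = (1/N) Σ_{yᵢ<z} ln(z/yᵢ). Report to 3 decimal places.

0.192

Below z: ¥100,000, ¥130,000, ¥140,000, ¥190,000 (q = 4 of N = 9).
ln(z/y) terms: ln(210000/100000) = 0.7419; ln(210000/130000) = 0.4796; ln(210000/140000) = 0.4055; ln(210000/190000) = 0.1001.
W = 1.727059 / 9 = 0.192.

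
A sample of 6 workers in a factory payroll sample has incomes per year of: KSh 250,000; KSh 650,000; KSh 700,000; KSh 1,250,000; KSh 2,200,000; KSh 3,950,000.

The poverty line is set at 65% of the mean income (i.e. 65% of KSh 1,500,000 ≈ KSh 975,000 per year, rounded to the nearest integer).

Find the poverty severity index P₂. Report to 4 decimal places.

0.1239

Below z: KSh 250,000, KSh 650,000, KSh 700,000 (q = 3 of N = 6).
Shortfall ratios: (975000−250000)/975000 = 0.7436; (975000−650000)/975000 = 0.3333; (975000−700000)/975000 = 0.2821.
Squared: 0.5529; 0.1111; 0.0796.
Sum = 0.743590; P₂ = 0.743590 / 6 = 0.1239.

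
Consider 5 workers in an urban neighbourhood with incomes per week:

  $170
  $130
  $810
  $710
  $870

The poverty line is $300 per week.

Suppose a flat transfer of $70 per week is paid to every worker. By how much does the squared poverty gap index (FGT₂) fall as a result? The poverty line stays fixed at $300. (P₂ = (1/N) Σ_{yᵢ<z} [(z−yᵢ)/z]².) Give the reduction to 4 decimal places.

0.0716

Before: below the line — $130, $170; squared poverty gap index (FGT₂) = 0.101778.
After the $70 transfer: below the line — $200, $240; squared poverty gap index (FGT₂) = 0.030222.
Reduction = 0.101778 − 0.030222 = 0.0716.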